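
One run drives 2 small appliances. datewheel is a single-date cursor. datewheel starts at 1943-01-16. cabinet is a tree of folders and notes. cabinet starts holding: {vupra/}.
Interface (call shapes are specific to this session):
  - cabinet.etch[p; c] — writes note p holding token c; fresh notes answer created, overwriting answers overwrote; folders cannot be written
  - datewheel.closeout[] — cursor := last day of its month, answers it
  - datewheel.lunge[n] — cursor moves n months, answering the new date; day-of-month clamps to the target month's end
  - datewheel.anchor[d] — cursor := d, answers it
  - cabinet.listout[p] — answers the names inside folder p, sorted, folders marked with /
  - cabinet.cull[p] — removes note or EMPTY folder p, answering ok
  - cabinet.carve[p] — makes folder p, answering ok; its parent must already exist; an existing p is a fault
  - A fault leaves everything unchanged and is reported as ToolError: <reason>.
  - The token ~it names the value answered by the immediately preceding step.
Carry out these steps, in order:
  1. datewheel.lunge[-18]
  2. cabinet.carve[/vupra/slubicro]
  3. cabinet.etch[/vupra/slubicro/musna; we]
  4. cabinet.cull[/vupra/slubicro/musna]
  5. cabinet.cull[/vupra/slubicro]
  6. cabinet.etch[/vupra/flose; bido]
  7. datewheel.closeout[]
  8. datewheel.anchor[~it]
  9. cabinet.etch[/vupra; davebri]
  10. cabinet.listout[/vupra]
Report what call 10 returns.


Answer: [flose]

Derivation:
Act: datewheel.lunge[n='-18']
Obs: 1941-07-16
Act: cabinet.carve[p='/vupra/slubicro']
Obs: ok
Act: cabinet.etch[p='/vupra/slubicro/musna'; c='we']
Obs: created
Act: cabinet.cull[p='/vupra/slubicro/musna']
Obs: ok
Act: cabinet.cull[p='/vupra/slubicro']
Obs: ok
Act: cabinet.etch[p='/vupra/flose'; c='bido']
Obs: created
Act: datewheel.closeout[]
Obs: 1941-07-31
Act: datewheel.anchor[d='~it']
Obs: 1941-07-31
Act: cabinet.etch[p='/vupra'; c='davebri']
Obs: ToolError: is a directory
Act: cabinet.listout[p='/vupra']
Obs: [flose]


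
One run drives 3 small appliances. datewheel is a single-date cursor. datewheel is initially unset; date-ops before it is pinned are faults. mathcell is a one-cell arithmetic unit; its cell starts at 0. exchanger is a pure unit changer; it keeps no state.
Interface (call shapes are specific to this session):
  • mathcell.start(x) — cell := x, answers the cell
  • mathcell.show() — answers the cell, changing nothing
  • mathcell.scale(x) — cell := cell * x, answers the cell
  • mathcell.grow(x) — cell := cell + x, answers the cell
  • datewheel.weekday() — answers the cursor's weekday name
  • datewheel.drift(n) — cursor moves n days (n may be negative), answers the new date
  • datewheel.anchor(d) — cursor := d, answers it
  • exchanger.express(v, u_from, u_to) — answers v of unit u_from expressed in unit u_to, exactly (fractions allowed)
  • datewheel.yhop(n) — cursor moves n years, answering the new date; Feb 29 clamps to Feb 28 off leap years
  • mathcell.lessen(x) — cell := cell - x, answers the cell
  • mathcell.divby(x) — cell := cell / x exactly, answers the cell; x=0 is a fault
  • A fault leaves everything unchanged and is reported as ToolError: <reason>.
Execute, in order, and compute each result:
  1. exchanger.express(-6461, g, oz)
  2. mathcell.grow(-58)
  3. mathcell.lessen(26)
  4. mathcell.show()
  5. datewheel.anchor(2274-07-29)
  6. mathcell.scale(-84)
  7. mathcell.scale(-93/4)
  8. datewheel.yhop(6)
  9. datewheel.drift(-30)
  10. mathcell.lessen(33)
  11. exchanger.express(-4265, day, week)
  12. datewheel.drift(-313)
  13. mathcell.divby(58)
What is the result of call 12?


Calling express using v→-6461, u_from→g, u_to→oz, — result: -1476800000/6479891.
Invoking grow using x→-58, giving -58.
I run lessen using x→26, — result: -84.
I run show(), which returns -84.
I try anchor using d→2274-07-29, and see 2274-07-29.
Invoking scale using x→-84, and get 7056.
Then scale using x→-93/4, and see -164052.
Invoking yhop using n→6, giving 2280-07-29.
I run drift using n→-30, and observe 2280-06-29.
Next I call lessen using x→33, and observe -164085.
Now I run express using v→-4265, u_from→day, u_to→week, → -4265/7.
I call drift using n→-313, giving 2279-08-21.
Next I call divby using x→58, which returns -164085/58.

Answer: 2279-08-21


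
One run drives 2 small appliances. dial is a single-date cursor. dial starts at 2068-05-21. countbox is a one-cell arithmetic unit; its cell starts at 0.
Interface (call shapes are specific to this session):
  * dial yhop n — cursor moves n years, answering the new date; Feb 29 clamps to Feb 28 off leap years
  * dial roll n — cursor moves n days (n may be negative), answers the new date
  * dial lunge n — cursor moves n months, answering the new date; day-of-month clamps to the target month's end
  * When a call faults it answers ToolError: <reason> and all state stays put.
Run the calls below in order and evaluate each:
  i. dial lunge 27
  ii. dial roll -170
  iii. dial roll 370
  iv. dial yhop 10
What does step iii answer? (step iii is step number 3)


Answer: 2071-03-09

Derivation:
> dial lunge n='27'
= 2070-08-21
> dial roll n='-170'
= 2070-03-04
> dial roll n='370'
= 2071-03-09
> dial yhop n='10'
= 2081-03-09


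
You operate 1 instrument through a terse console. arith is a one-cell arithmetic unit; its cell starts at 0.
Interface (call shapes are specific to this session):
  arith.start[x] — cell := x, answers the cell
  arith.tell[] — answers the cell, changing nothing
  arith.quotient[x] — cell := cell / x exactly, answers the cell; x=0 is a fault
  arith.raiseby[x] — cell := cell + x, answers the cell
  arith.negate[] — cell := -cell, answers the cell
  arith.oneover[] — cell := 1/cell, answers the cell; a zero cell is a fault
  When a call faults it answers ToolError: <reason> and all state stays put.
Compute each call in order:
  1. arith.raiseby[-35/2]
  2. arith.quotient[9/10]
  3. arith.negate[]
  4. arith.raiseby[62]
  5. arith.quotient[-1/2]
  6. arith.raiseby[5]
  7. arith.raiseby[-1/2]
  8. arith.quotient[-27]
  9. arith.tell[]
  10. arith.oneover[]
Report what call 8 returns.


Answer: 2851/486

Derivation:
$ arith.raiseby x→-35/2
  -35/2
$ arith.quotient x→9/10
  -175/9
$ arith.negate
  175/9
$ arith.raiseby x→62
  733/9
$ arith.quotient x→-1/2
  -1466/9
$ arith.raiseby x→5
  -1421/9
$ arith.raiseby x→-1/2
  -2851/18
$ arith.quotient x→-27
  2851/486
$ arith.tell
  2851/486
$ arith.oneover
  486/2851


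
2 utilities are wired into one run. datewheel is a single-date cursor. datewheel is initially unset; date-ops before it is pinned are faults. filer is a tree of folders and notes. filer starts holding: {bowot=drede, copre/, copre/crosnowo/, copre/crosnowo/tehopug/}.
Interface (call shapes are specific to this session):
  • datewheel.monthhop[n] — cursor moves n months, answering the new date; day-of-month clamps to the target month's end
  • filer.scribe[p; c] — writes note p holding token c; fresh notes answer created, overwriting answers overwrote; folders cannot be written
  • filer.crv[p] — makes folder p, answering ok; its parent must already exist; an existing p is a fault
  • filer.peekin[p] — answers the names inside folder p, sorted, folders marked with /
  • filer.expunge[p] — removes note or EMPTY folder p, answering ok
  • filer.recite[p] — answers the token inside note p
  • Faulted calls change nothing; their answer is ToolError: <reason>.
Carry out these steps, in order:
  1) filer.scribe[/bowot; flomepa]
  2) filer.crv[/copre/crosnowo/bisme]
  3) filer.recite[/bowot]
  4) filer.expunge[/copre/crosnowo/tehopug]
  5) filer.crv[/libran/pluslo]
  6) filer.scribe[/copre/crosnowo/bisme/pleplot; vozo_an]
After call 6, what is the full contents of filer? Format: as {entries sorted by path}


Answer: {bowot=flomepa, copre/, copre/crosnowo/, copre/crosnowo/bisme/, copre/crosnowo/bisme/pleplot=vozo_an}

Derivation:
>> filer.scribe(p=/bowot, c=flomepa)
<< overwrote
>> filer.crv(p=/copre/crosnowo/bisme)
<< ok
>> filer.recite(p=/bowot)
<< flomepa
>> filer.expunge(p=/copre/crosnowo/tehopug)
<< ok
>> filer.crv(p=/libran/pluslo)
<< ToolError: no parent
>> filer.scribe(p=/copre/crosnowo/bisme/pleplot, c=vozo_an)
<< created


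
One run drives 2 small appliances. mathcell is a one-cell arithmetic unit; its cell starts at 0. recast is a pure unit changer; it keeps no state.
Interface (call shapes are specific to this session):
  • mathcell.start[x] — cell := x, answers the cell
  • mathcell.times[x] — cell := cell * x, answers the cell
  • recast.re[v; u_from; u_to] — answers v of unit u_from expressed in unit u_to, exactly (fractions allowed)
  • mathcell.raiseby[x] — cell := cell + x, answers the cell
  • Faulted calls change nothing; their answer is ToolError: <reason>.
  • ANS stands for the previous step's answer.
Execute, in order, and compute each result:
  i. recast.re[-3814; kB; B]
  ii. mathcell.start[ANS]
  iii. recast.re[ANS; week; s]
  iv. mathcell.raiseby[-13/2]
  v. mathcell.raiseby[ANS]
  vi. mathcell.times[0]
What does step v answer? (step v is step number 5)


! recast.re(-3814, kB, B) ~> -3814000
! mathcell.start(ANS) ~> -3814000
! recast.re(ANS, week, s) ~> -2306707200000
! mathcell.raiseby(-13/2) ~> -7628013/2
! mathcell.raiseby(ANS) ~> -7628013
! mathcell.times(0) ~> 0

Answer: -7628013


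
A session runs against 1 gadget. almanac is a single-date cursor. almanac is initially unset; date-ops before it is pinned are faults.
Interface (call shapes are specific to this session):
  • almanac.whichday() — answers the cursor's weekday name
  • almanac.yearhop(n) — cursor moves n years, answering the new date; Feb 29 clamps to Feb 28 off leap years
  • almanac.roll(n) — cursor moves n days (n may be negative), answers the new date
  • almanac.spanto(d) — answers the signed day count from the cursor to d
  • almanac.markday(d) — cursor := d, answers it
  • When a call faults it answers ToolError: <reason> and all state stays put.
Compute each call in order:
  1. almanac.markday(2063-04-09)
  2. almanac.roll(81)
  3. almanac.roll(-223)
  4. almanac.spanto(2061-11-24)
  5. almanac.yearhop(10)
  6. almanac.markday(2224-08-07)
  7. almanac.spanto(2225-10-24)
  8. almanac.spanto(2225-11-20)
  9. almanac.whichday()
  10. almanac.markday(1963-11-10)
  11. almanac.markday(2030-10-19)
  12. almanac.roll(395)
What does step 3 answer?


;; 1. almanac.markday(d: 2063-04-09) => 2063-04-09
;; 2. almanac.roll(n: 81) => 2063-06-29
;; 3. almanac.roll(n: -223) => 2062-11-18
;; 4. almanac.spanto(d: 2061-11-24) => -359
;; 5. almanac.yearhop(n: 10) => 2072-11-18
;; 6. almanac.markday(d: 2224-08-07) => 2224-08-07
;; 7. almanac.spanto(d: 2225-10-24) => 443
;; 8. almanac.spanto(d: 2225-11-20) => 470
;; 9. almanac.whichday() => Saturday
;; 10. almanac.markday(d: 1963-11-10) => 1963-11-10
;; 11. almanac.markday(d: 2030-10-19) => 2030-10-19
;; 12. almanac.roll(n: 395) => 2031-11-18

Answer: 2062-11-18


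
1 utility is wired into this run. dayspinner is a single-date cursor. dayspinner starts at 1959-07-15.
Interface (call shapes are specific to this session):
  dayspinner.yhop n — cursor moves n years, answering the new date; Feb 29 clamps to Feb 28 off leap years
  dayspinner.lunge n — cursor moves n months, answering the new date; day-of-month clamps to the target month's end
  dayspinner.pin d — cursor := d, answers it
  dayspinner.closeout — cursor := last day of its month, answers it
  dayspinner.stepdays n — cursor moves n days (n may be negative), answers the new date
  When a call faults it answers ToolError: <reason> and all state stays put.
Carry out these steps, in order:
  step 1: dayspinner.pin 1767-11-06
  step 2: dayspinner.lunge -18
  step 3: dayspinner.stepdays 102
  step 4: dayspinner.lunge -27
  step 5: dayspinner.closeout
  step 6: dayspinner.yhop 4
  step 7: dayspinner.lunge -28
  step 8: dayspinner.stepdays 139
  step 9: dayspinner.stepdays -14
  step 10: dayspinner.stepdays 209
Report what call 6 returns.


Answer: 1768-05-31

Derivation:
Now I run dayspinner.pin passing d=1767-11-06, giving 1767-11-06.
Now I run dayspinner.lunge passing n=-18, giving 1766-05-06.
I use dayspinner.stepdays passing n=102, → 1766-08-16.
I call dayspinner.lunge passing n=-27, and get 1764-05-16.
I call dayspinner.closeout(), → 1764-05-31.
Using dayspinner.yhop passing n=4, and get 1768-05-31.
Next I call dayspinner.lunge passing n=-28, — result: 1766-01-31.
I invoke dayspinner.stepdays passing n=139, giving 1766-06-19.
I run dayspinner.stepdays passing n=-14, — result: 1766-06-05.
Then dayspinner.stepdays passing n=209: 1766-12-31.


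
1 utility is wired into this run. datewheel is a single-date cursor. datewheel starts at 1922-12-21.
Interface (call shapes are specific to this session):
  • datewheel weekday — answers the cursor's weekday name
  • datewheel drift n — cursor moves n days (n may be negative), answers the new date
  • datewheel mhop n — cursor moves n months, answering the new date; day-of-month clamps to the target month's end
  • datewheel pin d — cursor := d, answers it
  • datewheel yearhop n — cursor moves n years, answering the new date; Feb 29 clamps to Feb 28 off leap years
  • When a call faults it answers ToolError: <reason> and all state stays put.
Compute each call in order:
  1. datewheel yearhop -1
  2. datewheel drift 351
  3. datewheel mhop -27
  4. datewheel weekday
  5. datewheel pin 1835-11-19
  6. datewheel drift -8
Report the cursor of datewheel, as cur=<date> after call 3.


[in] datewheel yearhop -1
:: 1921-12-21
[in] datewheel drift 351
:: 1922-12-07
[in] datewheel mhop -27
:: 1920-09-07
[in] datewheel weekday
:: Tuesday
[in] datewheel pin 1835-11-19
:: 1835-11-19
[in] datewheel drift -8
:: 1835-11-11

Answer: cur=1920-09-07


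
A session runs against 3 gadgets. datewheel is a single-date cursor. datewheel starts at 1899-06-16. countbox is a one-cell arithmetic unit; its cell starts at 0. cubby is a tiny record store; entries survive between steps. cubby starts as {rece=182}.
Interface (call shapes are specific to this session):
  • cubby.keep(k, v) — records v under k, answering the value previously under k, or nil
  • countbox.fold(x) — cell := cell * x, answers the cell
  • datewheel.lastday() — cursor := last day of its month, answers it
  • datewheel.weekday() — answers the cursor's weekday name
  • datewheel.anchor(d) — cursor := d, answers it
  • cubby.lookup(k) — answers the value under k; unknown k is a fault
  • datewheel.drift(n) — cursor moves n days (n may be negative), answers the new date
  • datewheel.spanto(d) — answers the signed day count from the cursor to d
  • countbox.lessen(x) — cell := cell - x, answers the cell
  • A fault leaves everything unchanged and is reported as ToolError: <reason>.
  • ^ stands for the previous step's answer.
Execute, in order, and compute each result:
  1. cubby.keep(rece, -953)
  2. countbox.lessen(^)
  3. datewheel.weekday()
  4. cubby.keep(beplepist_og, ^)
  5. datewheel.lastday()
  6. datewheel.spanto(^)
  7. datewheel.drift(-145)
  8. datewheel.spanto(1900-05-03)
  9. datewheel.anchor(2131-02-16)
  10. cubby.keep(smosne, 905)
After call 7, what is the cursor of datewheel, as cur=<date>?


Answer: cur=1899-02-05

Derivation:
Act: cubby.keep[k=rece; v=-953]
Obs: 182
Act: countbox.lessen[x=^]
Obs: -182
Act: datewheel.weekday[]
Obs: Friday
Act: cubby.keep[k=beplepist_og; v=^]
Obs: nil
Act: datewheel.lastday[]
Obs: 1899-06-30
Act: datewheel.spanto[d=^]
Obs: 0
Act: datewheel.drift[n=-145]
Obs: 1899-02-05
Act: datewheel.spanto[d=1900-05-03]
Obs: 452
Act: datewheel.anchor[d=2131-02-16]
Obs: 2131-02-16
Act: cubby.keep[k=smosne; v=905]
Obs: nil


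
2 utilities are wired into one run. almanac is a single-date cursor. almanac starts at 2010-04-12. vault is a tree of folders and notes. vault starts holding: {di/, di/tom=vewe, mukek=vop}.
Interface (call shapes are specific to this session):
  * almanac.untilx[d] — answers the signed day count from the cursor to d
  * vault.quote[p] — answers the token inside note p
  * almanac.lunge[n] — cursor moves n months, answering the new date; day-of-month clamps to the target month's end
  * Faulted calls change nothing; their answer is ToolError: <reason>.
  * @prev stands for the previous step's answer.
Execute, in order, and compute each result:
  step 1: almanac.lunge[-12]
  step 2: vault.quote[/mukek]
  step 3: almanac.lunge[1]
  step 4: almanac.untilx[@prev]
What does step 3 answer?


% 1. lunge(n: -12) ~> 2009-04-12
% 2. quote(p: /mukek) ~> vop
% 3. lunge(n: 1) ~> 2009-05-12
% 4. untilx(d: @prev) ~> 0

Answer: 2009-05-12


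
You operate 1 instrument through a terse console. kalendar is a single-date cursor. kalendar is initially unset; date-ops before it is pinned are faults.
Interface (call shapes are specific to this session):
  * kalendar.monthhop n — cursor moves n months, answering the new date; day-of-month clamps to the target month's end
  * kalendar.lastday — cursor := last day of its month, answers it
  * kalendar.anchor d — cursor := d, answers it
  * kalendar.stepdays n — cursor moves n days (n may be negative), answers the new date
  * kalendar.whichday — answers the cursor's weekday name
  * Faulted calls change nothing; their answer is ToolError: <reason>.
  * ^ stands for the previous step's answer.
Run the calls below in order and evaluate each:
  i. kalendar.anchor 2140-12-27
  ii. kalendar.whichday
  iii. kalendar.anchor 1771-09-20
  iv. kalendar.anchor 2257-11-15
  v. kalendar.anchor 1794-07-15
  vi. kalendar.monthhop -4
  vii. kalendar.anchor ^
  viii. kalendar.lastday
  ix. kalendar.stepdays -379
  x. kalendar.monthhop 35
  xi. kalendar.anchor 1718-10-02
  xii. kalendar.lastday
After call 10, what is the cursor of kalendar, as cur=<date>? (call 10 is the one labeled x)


Answer: cur=1796-02-17

Derivation:
>>> kalendar.anchor d: 2140-12-27
[out] 2140-12-27
>>> kalendar.whichday
[out] Tuesday
>>> kalendar.anchor d: 1771-09-20
[out] 1771-09-20
>>> kalendar.anchor d: 2257-11-15
[out] 2257-11-15
>>> kalendar.anchor d: 1794-07-15
[out] 1794-07-15
>>> kalendar.monthhop n: -4
[out] 1794-03-15
>>> kalendar.anchor d: ^
[out] 1794-03-15
>>> kalendar.lastday
[out] 1794-03-31
>>> kalendar.stepdays n: -379
[out] 1793-03-17
>>> kalendar.monthhop n: 35
[out] 1796-02-17
>>> kalendar.anchor d: 1718-10-02
[out] 1718-10-02
>>> kalendar.lastday
[out] 1718-10-31


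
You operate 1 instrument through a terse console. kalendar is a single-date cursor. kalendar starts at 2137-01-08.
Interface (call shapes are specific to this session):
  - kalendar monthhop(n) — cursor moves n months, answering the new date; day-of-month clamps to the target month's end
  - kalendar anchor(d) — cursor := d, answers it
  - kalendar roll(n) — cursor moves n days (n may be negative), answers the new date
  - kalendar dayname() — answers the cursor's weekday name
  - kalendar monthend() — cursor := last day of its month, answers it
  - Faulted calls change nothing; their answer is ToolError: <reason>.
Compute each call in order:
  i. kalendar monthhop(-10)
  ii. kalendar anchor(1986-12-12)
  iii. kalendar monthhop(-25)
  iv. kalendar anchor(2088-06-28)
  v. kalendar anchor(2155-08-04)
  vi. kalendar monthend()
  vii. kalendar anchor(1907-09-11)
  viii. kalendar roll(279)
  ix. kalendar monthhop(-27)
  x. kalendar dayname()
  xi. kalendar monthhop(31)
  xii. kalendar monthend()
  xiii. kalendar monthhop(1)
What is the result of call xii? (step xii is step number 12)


Now I run kalendar monthhop with n=-10: 2136-03-08.
I use kalendar anchor with d=1986-12-12: 1986-12-12.
I run kalendar monthhop with n=-25: 1984-11-12.
I run kalendar anchor with d=2088-06-28, → 2088-06-28.
Then kalendar anchor with d=2155-08-04, and observe 2155-08-04.
I run kalendar monthend(), — result: 2155-08-31.
I use kalendar anchor with d=1907-09-11, — result: 1907-09-11.
Next I call kalendar roll with n=279, and see 1908-06-16.
I invoke kalendar monthhop with n=-27, which returns 1906-03-16.
I run kalendar dayname, yielding Friday.
I run kalendar monthhop with n=31, and see 1908-10-16.
Next I call kalendar monthend(), and get 1908-10-31.
Then kalendar monthhop with n=1, which returns 1908-11-30.

Answer: 1908-10-31


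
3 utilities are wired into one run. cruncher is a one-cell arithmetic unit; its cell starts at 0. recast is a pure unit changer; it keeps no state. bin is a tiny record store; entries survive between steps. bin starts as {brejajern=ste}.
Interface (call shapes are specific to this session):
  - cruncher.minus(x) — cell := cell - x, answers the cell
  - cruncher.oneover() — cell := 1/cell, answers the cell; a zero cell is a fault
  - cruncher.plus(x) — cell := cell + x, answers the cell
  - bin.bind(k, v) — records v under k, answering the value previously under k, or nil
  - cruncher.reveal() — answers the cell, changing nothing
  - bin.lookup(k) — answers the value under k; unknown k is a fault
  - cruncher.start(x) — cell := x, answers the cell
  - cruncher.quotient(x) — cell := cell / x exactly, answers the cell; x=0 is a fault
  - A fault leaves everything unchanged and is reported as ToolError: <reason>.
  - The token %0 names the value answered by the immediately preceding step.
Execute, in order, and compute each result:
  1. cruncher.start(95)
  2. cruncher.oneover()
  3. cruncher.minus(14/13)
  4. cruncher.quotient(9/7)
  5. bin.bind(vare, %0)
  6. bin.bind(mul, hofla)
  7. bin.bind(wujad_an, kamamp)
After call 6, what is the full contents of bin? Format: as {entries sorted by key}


·→ start(x=95)
·← 95
·→ oneover()
·← 1/95
·→ minus(x=14/13)
·← -1317/1235
·→ quotient(x=9/7)
·← -3073/3705
·→ bind(k=vare, v=%0)
·← nil
·→ bind(k=mul, v=hofla)
·← nil
·→ bind(k=wujad_an, v=kamamp)
·← nil

Answer: {brejajern=ste, mul=hofla, vare=-3073/3705}


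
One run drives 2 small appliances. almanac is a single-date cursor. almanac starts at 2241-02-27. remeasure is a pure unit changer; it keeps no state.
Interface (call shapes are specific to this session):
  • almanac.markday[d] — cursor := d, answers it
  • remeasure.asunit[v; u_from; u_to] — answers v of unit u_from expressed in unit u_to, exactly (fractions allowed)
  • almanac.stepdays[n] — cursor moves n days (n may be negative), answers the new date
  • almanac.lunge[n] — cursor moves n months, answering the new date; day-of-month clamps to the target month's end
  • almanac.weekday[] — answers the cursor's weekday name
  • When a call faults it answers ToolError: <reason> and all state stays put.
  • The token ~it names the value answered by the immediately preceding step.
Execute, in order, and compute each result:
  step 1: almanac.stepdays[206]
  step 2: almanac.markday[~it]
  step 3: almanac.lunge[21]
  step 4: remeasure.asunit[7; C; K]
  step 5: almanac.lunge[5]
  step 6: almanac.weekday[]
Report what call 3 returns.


Using almanac.stepdays(206), and observe 2241-09-21.
I invoke almanac.markday(~it), giving 2241-09-21.
I invoke almanac.lunge(21): 2243-06-21.
Invoking remeasure.asunit(7, C, K), and see 5603/20.
I try almanac.lunge(5), which returns 2243-11-21.
Now I run almanac.weekday(), and get Tuesday.

Answer: 2243-06-21


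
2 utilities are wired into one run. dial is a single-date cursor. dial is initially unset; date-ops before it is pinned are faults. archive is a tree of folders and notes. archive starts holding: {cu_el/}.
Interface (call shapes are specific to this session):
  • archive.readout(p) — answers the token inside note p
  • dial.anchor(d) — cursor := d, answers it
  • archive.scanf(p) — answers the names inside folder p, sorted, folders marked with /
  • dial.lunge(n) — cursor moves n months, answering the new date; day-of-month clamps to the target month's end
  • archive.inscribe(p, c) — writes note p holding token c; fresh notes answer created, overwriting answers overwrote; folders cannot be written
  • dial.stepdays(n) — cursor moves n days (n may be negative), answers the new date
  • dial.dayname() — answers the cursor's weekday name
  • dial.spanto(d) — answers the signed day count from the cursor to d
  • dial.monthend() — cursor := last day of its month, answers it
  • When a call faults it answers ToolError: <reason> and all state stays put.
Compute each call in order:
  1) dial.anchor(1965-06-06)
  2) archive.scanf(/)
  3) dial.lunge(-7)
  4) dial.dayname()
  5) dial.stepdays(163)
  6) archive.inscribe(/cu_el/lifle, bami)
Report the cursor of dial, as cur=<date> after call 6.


Answer: cur=1965-04-18

Derivation:
==> anchor(1965-06-06)
<== 1965-06-06
==> scanf(/)
<== [cu_el/]
==> lunge(-7)
<== 1964-11-06
==> dayname()
<== Friday
==> stepdays(163)
<== 1965-04-18
==> inscribe(/cu_el/lifle, bami)
<== created


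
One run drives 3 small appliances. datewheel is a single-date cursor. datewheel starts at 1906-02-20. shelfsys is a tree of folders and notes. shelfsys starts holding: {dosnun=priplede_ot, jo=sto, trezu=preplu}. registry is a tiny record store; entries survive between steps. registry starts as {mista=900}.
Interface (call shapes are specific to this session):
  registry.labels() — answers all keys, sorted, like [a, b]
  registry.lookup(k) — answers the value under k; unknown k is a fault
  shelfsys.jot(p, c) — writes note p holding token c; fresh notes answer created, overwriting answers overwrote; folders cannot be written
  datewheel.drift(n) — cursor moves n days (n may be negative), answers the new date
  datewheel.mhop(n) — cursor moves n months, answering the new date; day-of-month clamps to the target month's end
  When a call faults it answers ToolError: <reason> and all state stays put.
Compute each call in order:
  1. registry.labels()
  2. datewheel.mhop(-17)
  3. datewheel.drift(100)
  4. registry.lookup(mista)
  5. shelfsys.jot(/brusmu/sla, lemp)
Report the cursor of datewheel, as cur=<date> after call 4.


Answer: cur=1904-12-29

Derivation:
I run registry.labels(), yielding [mista].
Then datewheel.mhop passing n='-17', yielding 1904-09-20.
Next I call datewheel.drift passing n='100', and get 1904-12-29.
Invoking registry.lookup passing k='mista', — result: 900.
Invoking shelfsys.jot passing p='/brusmu/sla', c='lemp', yielding ToolError: no parent.


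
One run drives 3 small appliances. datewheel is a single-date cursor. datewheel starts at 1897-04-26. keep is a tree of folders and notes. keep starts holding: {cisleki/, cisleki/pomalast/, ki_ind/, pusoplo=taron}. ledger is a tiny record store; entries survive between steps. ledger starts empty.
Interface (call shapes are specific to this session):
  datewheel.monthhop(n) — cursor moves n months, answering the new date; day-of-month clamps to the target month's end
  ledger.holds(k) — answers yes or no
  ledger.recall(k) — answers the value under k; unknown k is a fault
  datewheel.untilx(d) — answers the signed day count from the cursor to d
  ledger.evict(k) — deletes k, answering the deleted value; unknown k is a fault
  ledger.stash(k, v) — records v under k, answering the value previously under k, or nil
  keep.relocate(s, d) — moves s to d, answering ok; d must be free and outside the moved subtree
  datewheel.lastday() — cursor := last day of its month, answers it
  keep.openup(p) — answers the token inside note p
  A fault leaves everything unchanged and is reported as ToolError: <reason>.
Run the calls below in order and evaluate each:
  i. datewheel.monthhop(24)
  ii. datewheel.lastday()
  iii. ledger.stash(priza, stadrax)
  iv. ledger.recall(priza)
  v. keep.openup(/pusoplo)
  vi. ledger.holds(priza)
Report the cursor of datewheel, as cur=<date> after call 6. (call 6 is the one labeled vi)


Step: datewheel.monthhop[n=24]
Result: 1899-04-26
Step: datewheel.lastday[]
Result: 1899-04-30
Step: ledger.stash[k=priza; v=stadrax]
Result: nil
Step: ledger.recall[k=priza]
Result: stadrax
Step: keep.openup[p=/pusoplo]
Result: taron
Step: ledger.holds[k=priza]
Result: yes

Answer: cur=1899-04-30


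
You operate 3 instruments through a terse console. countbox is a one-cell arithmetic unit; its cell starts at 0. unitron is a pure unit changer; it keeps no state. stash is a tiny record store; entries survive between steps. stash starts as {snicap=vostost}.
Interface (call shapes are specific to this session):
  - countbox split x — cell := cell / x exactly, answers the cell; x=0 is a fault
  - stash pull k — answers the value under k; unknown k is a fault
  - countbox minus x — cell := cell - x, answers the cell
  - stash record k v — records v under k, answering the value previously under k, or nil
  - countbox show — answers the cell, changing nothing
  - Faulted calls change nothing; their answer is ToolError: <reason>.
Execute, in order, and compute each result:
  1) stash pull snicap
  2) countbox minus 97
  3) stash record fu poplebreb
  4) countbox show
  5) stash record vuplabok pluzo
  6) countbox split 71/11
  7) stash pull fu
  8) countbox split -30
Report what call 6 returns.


>> stash pull(k: snicap)
<< vostost
>> countbox minus(x: 97)
<< -97
>> stash record(k: fu, v: poplebreb)
<< nil
>> countbox show()
<< -97
>> stash record(k: vuplabok, v: pluzo)
<< nil
>> countbox split(x: 71/11)
<< -1067/71
>> stash pull(k: fu)
<< poplebreb
>> countbox split(x: -30)
<< 1067/2130

Answer: -1067/71


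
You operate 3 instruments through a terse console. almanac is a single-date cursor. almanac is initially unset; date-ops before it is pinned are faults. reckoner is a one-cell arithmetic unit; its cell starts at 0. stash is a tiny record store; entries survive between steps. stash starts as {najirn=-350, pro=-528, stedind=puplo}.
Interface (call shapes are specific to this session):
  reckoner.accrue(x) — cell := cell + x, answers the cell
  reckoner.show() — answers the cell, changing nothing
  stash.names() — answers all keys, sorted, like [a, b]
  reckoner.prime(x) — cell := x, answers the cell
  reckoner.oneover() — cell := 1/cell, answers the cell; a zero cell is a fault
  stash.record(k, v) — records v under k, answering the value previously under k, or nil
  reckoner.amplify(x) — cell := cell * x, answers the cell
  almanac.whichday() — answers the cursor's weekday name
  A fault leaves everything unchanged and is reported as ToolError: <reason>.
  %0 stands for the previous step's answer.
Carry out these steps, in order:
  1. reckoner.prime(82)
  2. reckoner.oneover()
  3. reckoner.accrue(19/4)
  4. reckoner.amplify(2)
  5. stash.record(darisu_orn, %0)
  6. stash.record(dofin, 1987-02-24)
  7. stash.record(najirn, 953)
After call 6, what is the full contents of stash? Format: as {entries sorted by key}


Answer: {darisu_orn=781/82, dofin=1987-02-24, najirn=-350, pro=-528, stedind=puplo}

Derivation:
% reckoner.prime x→82
[out] 82
% reckoner.oneover
[out] 1/82
% reckoner.accrue x→19/4
[out] 781/164
% reckoner.amplify x→2
[out] 781/82
% stash.record k→darisu_orn v→%0
[out] nil
% stash.record k→dofin v→1987-02-24
[out] nil
% stash.record k→najirn v→953
[out] -350


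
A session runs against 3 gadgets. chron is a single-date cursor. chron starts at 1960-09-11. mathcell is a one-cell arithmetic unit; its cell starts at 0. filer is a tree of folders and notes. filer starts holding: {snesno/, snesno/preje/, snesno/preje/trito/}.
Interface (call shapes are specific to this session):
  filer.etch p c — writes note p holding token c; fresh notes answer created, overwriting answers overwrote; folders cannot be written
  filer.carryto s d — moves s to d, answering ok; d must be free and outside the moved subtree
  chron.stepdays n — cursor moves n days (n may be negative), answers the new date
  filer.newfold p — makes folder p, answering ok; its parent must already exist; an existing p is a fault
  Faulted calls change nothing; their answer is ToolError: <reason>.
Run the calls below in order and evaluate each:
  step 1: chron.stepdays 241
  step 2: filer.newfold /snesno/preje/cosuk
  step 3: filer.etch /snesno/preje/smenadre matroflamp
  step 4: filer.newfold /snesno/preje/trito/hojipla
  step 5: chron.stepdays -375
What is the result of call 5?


! 1. chron.stepdays(n→241) ~> 1961-05-10
! 2. filer.newfold(p→/snesno/preje/cosuk) ~> ok
! 3. filer.etch(p→/snesno/preje/smenadre, c→matroflamp) ~> created
! 4. filer.newfold(p→/snesno/preje/trito/hojipla) ~> ok
! 5. chron.stepdays(n→-375) ~> 1960-04-30

Answer: 1960-04-30


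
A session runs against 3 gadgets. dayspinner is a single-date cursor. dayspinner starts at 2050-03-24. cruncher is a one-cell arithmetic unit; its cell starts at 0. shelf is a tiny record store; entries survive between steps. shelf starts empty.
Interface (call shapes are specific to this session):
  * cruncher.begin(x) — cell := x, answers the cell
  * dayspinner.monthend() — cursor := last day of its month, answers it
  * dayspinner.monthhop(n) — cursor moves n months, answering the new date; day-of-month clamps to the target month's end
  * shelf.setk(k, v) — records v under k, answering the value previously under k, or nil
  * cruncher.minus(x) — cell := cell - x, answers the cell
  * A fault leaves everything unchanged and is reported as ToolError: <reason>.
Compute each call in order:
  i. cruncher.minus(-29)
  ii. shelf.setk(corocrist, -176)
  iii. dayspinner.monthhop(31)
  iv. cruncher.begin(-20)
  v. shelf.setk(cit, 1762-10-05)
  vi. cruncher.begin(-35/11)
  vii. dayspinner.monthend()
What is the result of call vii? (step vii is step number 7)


Answer: 2052-10-31

Derivation:
Calling cruncher.minus on -29: 29.
Invoking shelf.setk on corocrist, -176, which returns nil.
Calling dayspinner.monthhop on 31, giving 2052-10-24.
Next I call cruncher.begin on -20, and observe -20.
I use shelf.setk on cit, 1762-10-05, giving nil.
I use cruncher.begin on -35/11, and see -35/11.
I try dayspinner.monthend(): 2052-10-31.


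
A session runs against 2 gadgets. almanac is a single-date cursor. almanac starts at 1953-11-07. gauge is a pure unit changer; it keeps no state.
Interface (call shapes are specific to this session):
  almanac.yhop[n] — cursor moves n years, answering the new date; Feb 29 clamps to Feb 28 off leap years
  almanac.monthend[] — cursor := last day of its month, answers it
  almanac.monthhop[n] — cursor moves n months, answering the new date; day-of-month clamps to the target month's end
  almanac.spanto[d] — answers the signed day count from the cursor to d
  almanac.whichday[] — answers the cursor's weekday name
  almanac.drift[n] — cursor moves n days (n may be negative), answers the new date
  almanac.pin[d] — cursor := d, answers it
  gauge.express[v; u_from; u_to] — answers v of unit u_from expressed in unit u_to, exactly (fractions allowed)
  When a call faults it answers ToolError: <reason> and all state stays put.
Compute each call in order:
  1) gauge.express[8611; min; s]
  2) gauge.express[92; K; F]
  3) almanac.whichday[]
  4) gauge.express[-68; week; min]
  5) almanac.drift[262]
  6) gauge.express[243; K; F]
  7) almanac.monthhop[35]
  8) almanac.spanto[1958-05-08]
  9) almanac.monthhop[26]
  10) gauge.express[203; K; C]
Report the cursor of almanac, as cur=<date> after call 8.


CALL gauge.express[v=8611; u_from=min; u_to=s]
RET  516660
CALL gauge.express[v=92; u_from=K; u_to=F]
RET  -29407/100
CALL almanac.whichday[]
RET  Saturday
CALL gauge.express[v=-68; u_from=week; u_to=min]
RET  -685440
CALL almanac.drift[n=262]
RET  1954-07-27
CALL gauge.express[v=243; u_from=K; u_to=F]
RET  -2227/100
CALL almanac.monthhop[n=35]
RET  1957-06-27
CALL almanac.spanto[d=1958-05-08]
RET  315
CALL almanac.monthhop[n=26]
RET  1959-08-27
CALL gauge.express[v=203; u_from=K; u_to=C]
RET  -1403/20

Answer: cur=1957-06-27


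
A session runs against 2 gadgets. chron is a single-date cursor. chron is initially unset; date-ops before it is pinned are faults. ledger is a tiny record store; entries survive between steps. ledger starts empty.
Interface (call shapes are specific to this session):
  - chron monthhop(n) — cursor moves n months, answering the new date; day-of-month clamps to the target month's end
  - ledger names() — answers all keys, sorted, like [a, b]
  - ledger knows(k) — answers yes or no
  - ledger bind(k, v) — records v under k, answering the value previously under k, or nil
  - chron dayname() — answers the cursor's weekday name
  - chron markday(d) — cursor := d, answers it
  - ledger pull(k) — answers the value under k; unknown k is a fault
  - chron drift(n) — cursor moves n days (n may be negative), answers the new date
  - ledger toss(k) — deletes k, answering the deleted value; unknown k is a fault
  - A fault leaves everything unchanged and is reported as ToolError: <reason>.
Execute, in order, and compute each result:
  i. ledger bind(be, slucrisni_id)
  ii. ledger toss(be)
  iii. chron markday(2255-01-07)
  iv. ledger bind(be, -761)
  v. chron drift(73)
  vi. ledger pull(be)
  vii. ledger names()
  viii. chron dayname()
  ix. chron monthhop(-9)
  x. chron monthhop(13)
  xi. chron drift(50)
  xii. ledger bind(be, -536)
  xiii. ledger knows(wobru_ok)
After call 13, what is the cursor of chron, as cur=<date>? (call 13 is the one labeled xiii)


Answer: cur=2255-09-09

Derivation:
>>> ledger bind k='be' v='slucrisni_id'
[out] nil
>>> ledger toss k='be'
[out] slucrisni_id
>>> chron markday d='2255-01-07'
[out] 2255-01-07
>>> ledger bind k='be' v='-761'
[out] nil
>>> chron drift n='73'
[out] 2255-03-21
>>> ledger pull k='be'
[out] -761
>>> ledger names
[out] [be]
>>> chron dayname
[out] Wednesday
>>> chron monthhop n='-9'
[out] 2254-06-21
>>> chron monthhop n='13'
[out] 2255-07-21
>>> chron drift n='50'
[out] 2255-09-09
>>> ledger bind k='be' v='-536'
[out] -761
>>> ledger knows k='wobru_ok'
[out] no


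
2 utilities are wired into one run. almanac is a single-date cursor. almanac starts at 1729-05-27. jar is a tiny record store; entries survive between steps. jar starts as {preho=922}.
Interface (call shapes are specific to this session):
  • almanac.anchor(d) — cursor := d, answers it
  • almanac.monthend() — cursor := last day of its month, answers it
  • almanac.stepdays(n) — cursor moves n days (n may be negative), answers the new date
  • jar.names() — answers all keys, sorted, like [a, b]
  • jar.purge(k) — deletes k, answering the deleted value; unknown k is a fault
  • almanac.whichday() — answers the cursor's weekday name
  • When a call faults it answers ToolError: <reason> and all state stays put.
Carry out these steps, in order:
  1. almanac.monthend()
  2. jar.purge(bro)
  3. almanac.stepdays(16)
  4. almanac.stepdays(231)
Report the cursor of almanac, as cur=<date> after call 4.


Answer: cur=1730-02-02

Derivation:
> almanac.monthend
:: 1729-05-31
> jar.purge k: bro
:: ToolError: no such key bro
> almanac.stepdays n: 16
:: 1729-06-16
> almanac.stepdays n: 231
:: 1730-02-02


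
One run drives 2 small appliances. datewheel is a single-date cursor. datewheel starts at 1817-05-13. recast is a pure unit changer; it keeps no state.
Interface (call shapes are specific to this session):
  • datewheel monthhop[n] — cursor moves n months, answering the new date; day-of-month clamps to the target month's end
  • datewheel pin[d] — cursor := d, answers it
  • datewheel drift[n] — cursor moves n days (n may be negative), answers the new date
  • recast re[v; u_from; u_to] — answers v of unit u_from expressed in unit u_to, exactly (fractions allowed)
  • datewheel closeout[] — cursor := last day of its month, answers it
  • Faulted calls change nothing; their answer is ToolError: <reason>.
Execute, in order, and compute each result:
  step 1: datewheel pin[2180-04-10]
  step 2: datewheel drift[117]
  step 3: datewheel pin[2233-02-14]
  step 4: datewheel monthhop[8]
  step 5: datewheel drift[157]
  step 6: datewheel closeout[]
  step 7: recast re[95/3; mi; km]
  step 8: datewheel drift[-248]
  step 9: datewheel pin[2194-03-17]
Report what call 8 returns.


Answer: 2233-07-26

Derivation:
% datewheel pin d: 2180-04-10
[out] 2180-04-10
% datewheel drift n: 117
[out] 2180-08-05
% datewheel pin d: 2233-02-14
[out] 2233-02-14
% datewheel monthhop n: 8
[out] 2233-10-14
% datewheel drift n: 157
[out] 2234-03-20
% datewheel closeout
[out] 2234-03-31
% recast re v: 95/3 u_from: mi u_to: km
[out] 159258/3125
% datewheel drift n: -248
[out] 2233-07-26
% datewheel pin d: 2194-03-17
[out] 2194-03-17
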